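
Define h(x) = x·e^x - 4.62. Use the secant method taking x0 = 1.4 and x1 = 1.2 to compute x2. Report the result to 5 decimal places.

1.27511

h(1.4) = 1.0572800, h(1.2) = -0.6358597
x2 = 1.2000000 − (-0.6358597)·(1.2000000 − 1.4000000) / (-0.6358597 − 1.0572800) = 1.2000000 − (0.1271719)/(-1.6931396) = 1.2751101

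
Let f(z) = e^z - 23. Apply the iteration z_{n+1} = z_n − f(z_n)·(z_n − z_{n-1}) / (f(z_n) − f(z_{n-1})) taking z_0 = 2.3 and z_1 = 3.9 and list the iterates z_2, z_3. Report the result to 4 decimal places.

2.8286, 3.0291

f(2.3) = -13.025818, f(3.9) = 26.402449
z_2 = 3.900000 − 26.402449·(3.900000 − 2.300000) / (26.402449 − (-13.025818)) = 3.900000 − (42.243919)/(39.428267) = 2.828588
f(2.828588) = -6.078450
z_3 = 2.828588 − (-6.078450)·(2.828588 − 3.900000) / (-6.078450 − 26.402449) = 2.828588 − (6.512524)/(-32.480899) = 3.029091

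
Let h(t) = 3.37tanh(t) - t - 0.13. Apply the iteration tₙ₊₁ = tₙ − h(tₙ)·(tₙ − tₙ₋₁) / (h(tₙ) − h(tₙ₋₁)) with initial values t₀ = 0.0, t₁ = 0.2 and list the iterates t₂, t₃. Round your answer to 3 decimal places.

h(0.0) = -0.13000, h(0.2) = 0.33515
t₂ = 0.20000 − 0.33515·(0.20000 − 0.00000) / (0.33515 − (-0.13000)) = 0.20000 − (0.06703)/(0.46515) = 0.05590
h(0.05590) = 0.00228
t₃ = 0.05590 − 0.00228·(0.05590 − 0.20000) / (0.00228 − 0.33515) = 0.05590 − (-0.00033)/(-0.33288) = 0.05491

0.056, 0.055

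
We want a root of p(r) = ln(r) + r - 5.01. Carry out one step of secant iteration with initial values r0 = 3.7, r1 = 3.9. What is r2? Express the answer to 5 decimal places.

3.70132

p(3.7) = -0.0016672, p(3.9) = 0.2509766
r2 = 3.9000000 − 0.2509766·(3.9000000 − 3.7000000) / (0.2509766 − (-0.0016672)) = 3.9000000 − (0.0501953)/(0.2526437) = 3.7013198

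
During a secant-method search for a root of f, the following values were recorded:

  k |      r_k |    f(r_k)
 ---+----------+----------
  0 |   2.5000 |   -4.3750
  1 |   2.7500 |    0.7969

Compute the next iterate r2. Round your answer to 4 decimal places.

r2 = 2.7500 − 0.7969·(2.7500 − 2.5000) / (0.7969 − (-4.3750))
   = 2.7500 − (0.199225)/(5.171900) = 2.711479

2.7115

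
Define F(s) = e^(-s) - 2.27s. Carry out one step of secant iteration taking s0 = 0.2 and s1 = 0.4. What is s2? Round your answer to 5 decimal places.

F(0.2) = 0.3647308, F(0.4) = -0.2376800
s2 = 0.4000000 − (-0.2376800)·(0.4000000 − 0.2000000) / (-0.2376800 − 0.3647308) = 0.4000000 − (-0.0475360)/(-0.6024107) = 0.3210904

0.32109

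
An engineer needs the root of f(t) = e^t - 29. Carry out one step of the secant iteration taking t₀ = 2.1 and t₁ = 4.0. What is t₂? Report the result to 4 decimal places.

f(2.1) = -20.833830, f(4.0) = 25.598150
t₂ = 4.000000 − 25.598150·(4.000000 − 2.100000) / (25.598150 − (-20.833830)) = 4.000000 − (48.636485)/(46.431980) = 2.952522

2.9525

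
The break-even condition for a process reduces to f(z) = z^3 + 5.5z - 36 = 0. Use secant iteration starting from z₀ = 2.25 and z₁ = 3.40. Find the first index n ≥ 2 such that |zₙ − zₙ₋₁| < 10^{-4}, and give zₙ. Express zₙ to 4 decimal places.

n = 6, zₙ = 2.7528

f(2.25) = -12.234375, f(3.40) = 22.004000
z₂ = 3.400000 − 22.004000·(1.150000)/(34.238375) = 2.660929;  |Δ| = 0.739071
f(2.660929) = -2.524076
z₃ = 2.660929 − (-2.524076)·(-0.739071)/(-24.528076) = 2.736983;  |Δ| = 0.076055
f(2.736983) = -0.443639
z₄ = 2.736983 − (-0.443639)·(0.076055)/(2.080437) = 2.753201;  |Δ| = 0.016218
f(2.753201) = 0.012198
z₅ = 2.753201 − 0.012198·(0.016218)/(0.455837) = 2.752767;  |Δ| = 0.000434
f(2.752767) = -0.000056
z₆ = 2.752767 − (-0.000056)·(-0.000434)/(-0.012255) = 2.752769;  |Δ| = 0.000002
|z₆ − z₅| = 0.000002 < 10^{-4}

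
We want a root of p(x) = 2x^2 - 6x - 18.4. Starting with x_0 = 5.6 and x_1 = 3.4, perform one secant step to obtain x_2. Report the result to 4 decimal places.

p(5.6) = 10.720000, p(3.4) = -15.680000
x_2 = 3.400000 − (-15.680000)·(3.400000 − 5.600000) / (-15.680000 − 10.720000) = 3.400000 − (34.496000)/(-26.400000) = 4.706667

4.7067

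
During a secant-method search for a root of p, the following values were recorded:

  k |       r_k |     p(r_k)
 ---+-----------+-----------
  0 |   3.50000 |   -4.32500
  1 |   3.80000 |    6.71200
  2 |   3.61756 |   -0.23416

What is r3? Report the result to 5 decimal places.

r3 = 3.61756 − (-0.23416)·(3.61756 − 3.80000) / (-0.23416 − 6.71200)
   = 3.61756 − (0.0427202)/(-6.9461600) = 3.6237102

3.62371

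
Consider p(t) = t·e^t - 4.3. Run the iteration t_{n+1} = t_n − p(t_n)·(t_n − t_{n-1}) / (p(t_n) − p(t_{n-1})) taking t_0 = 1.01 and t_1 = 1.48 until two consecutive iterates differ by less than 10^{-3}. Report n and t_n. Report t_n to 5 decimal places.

p(1.01) = -1.5269430, p(1.48) = 2.2015596
t_2 = 1.4800000 − 2.2015596·(0.4700000)/(3.7285026) = 1.2024803;  |Δ| = 0.2775197
p(1.2024803) = -0.2977104
t_3 = 1.2024803 − (-0.2977104)·(-0.2775197)/(-2.4992700) = 1.2355381;  |Δ| = 0.0330579
p(1.2355381) = -0.0494655
t_4 = 1.2355381 − (-0.0494655)·(0.0330579)/(0.2482449) = 1.2421253;  |Δ| = 0.0065871
p(1.2421253) = 0.0014368
t_5 = 1.2421253 − 0.0014368·(0.0065871)/(0.0509023) = 1.2419393;  |Δ| = 0.0001859
|t_5 − t_4| = 0.0001859 < 10^{-3}

n = 5, t_n = 1.24194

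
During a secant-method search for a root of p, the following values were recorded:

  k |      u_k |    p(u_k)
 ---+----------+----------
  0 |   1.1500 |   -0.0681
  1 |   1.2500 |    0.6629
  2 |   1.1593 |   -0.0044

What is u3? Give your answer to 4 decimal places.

u3 = 1.1593 − (-0.0044)·(1.1593 − 1.2500) / (-0.0044 − 0.6629)
   = 1.1593 − (0.000399)/(-0.667300) = 1.159898

1.1599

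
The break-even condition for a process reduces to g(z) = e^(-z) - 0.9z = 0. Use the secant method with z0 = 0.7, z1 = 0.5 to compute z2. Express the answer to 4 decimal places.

g(0.7) = -0.133415, g(0.5) = 0.156531
z2 = 0.500000 − 0.156531·(0.500000 − 0.700000) / (0.156531 − (-0.133415)) = 0.500000 − (-0.031306)/(0.289945) = 0.607973

0.6080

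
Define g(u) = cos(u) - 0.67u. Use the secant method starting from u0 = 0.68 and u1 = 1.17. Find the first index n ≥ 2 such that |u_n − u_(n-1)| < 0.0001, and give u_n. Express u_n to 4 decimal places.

n = 5, u_n = 0.9128

g(0.68) = 0.321973, g(1.17) = -0.393748
u2 = 1.170000 − (-0.393748)·(0.490000)/(-0.715721) = 0.900430;  |Δ| = 0.269570
g(0.900430) = 0.017984
u3 = 0.900430 − 0.017984·(-0.269570)/(0.411733) = 0.912205;  |Δ| = 0.011775
g(0.912205) = 0.000826
u4 = 0.912205 − 0.000826·(0.011775)/(-0.017159) = 0.912772;  |Δ| = 0.000567
g(0.912772) = -0.000002
u5 = 0.912772 − (-0.000002)·(0.000567)/(-0.000828) = 0.912770;  |Δ| = 0.000001
|u5 − u4| = 0.000001 < 0.0001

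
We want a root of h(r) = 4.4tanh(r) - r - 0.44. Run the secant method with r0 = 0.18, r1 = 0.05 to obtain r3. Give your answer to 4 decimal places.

h(0.18) = 0.163556, h(0.05) = -0.270183
r2 = 0.050000 − (-0.270183)·(0.050000 − 0.180000) / (-0.270183 − 0.163556) = 0.050000 − (0.035124)/(-0.433739) = 0.130979
h(0.130979) = 0.002056
r3 = 0.130979 − 0.002056·(0.130979 − 0.050000) / (0.002056 − (-0.270183)) = 0.130979 − (0.000166)/(0.272239) = 0.130368

0.1304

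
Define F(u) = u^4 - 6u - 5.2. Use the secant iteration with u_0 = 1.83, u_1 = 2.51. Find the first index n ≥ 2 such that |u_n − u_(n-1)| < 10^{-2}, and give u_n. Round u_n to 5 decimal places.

F(1.83) = -4.9648688, F(2.51) = 19.4312600
u_2 = 2.5100000 − 19.4312600·(0.6800000)/(24.3961288) = 1.9683872;  |Δ| = 0.5416128
F(1.9683872) = -1.9982009
u_3 = 1.9683872 − (-1.9982009)·(-0.5416128)/(-21.4294609) = 2.0188901;  |Δ| = 0.0505030
F(2.0188901) = -0.7002389
u_4 = 2.0188901 − (-0.7002389)·(0.0505030)/(1.2979620) = 2.0461360;  |Δ| = 0.0272459
F(2.0461360) = 0.0514112
u_5 = 2.0461360 − 0.0514112·(0.0272459)/(0.7516501) = 2.0442725;  |Δ| = 0.0018636
|u_5 − u_4| = 0.0018636 < 10^{-2}

n = 5, u_n = 2.04427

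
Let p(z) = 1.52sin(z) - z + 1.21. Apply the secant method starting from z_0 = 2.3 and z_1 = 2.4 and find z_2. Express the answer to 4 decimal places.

2.3210

p(2.3) = 0.043472, p(2.4) = -0.163296
z_2 = 2.400000 − (-0.163296)·(2.400000 − 2.300000) / (-0.163296 − 0.043472) = 2.400000 − (-0.016330)/(-0.206768) = 2.321025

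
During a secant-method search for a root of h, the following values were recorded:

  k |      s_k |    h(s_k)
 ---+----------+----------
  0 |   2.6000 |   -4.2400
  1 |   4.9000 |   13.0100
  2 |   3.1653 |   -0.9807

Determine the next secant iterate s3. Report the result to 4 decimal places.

3.2869

s3 = 3.1653 − (-0.9807)·(3.1653 − 4.9000) / (-0.9807 − 13.0100)
   = 3.1653 − (1.701220)/(-13.990700) = 3.286897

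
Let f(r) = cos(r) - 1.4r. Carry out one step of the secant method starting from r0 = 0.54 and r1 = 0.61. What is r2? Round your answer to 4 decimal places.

0.5923

f(0.54) = 0.101709, f(0.61) = -0.034352
r2 = 0.610000 − (-0.034352)·(0.610000 − 0.540000) / (-0.034352 − 0.101709) = 0.610000 − (-0.002405)/(-0.136061) = 0.592327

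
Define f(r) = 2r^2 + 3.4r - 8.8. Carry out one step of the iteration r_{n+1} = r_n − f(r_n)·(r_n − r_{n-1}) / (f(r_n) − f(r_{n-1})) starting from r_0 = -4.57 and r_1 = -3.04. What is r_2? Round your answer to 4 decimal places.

-3.0952

f(-4.57) = 17.431800, f(-3.04) = -0.652800
r_2 = -3.040000 − (-0.652800)·(-3.040000 − (-4.570000)) / (-0.652800 − 17.431800) = -3.040000 − (-0.998784)/(-18.084600) = -3.095228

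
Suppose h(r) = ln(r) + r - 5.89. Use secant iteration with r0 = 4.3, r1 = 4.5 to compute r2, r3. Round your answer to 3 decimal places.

h(4.3) = -0.13138, h(4.5) = 0.11408
r2 = 4.50000 − 0.11408·(4.50000 − 4.30000) / (0.11408 − (-0.13138)) = 4.50000 − (0.02282)/(0.24546) = 4.40705
h(4.40705) = 0.00026
r3 = 4.40705 − 0.00026·(4.40705 − 4.50000) / (0.00026 − 0.11408) = 4.40705 − (-0.00002)/(-0.11382) = 4.40684

4.407, 4.407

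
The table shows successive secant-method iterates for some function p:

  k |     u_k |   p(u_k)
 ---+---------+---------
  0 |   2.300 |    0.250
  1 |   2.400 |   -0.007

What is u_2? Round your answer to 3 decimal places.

u_2 = 2.400 − (-0.007)·(2.400 − 2.300) / (-0.007 − 0.250)
   = 2.400 − (-0.00070)/(-0.25700) = 2.39728

2.397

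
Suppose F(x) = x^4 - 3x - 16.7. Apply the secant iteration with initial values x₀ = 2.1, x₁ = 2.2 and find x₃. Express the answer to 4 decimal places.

2.1968

F(2.1) = -3.551900, F(2.2) = 0.125600
x₂ = 2.200000 − 0.125600·(2.200000 − 2.100000) / (0.125600 − (-3.551900)) = 2.200000 − (0.012560)/(3.677500) = 2.196585
F(2.196585) = -0.009283
x₃ = 2.196585 − (-0.009283)·(2.196585 − 2.200000) / (-0.009283 − 0.125600) = 2.196585 − (0.000032)/(-0.134883) = 2.196820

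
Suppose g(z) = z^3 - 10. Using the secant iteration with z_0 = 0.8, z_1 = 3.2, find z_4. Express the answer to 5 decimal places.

2.26587

g(0.8) = -9.4880000, g(3.2) = 22.7680000
z_2 = 3.2000000 − 22.7680000·(3.2000000 − 0.8000000) / (22.7680000 − (-9.4880000)) = 3.2000000 − (54.6432000)/(32.2560000) = 1.5059524
g(1.5059524) = -6.5846618
z_3 = 1.5059524 − (-6.5846618)·(1.5059524 − 3.2000000) / (-6.5846618 − 22.7680000) = 1.5059524 − (11.1547306)/(-29.3526618) = 1.8859769
g(1.8859769) = -3.2917522
z_4 = 1.8859769 − (-3.2917522)·(1.8859769 − 1.5059524) / (-3.2917522 − (-6.5846618)) = 1.8859769 − (-1.2509465)/(3.2929095) = 2.2658678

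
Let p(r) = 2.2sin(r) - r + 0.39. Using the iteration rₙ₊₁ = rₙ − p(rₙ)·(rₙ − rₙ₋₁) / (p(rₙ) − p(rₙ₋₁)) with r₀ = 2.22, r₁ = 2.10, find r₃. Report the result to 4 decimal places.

p(2.22) = -0.077556, p(2.10) = 0.189061
r₂ = 2.100000 − 0.189061·(2.100000 − 2.220000) / (0.189061 − (-0.077556)) = 2.100000 − (-0.022687)/(0.266617) = 2.185093
p(2.185093) = 0.002700
r₃ = 2.185093 − 0.002700·(2.185093 − 2.100000) / (0.002700 − 0.189061) = 2.185093 − (0.000230)/(-0.186360) = 2.186326

2.1863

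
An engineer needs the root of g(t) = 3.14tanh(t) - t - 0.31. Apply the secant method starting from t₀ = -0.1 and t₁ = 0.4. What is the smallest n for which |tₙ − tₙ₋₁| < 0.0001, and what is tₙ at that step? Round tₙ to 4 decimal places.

g(-0.1) = -0.522958, g(0.4) = 0.483040
t₂ = 0.400000 − 0.483040·(0.500000)/(1.005997) = 0.159920;  |Δ| = 0.240080
g(0.159920) = 0.027991
t₃ = 0.159920 − 0.027991·(-0.240080)/(-0.455048) = 0.145152;  |Δ| = 0.014768
g(0.145152) = -0.002549
t₄ = 0.145152 − (-0.002549)·(-0.014768)/(-0.030540) = 0.146385;  |Δ| = 0.001233
g(0.146385) = 0.000008
t₅ = 0.146385 − 0.000008·(0.001233)/(0.002557) = 0.146381;  |Δ| = 0.000004
|t₅ − t₄| = 0.000004 < 0.0001

n = 5, tₙ = 0.1464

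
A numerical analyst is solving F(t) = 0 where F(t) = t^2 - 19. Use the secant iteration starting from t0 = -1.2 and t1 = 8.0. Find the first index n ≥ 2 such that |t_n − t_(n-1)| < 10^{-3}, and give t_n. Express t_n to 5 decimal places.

F(-1.2) = -17.5600000, F(8.0) = 45.0000000
t2 = 8.0000000 − 45.0000000·(9.2000000)/(62.5600000) = 1.3823529;  |Δ| = 6.6176471
F(1.3823529) = -17.0891003
t3 = 1.3823529 − (-17.0891003)·(-6.6176471)/(-62.0891003) = 3.2037618;  |Δ| = 1.8214088
F(3.2037618) = -8.7359106
t4 = 3.2037618 − (-8.7359106)·(1.8214088)/(8.3531897) = 5.1086227;  |Δ| = 1.9048609
F(5.1086227) = 7.0980255
t5 = 5.1086227 − 7.0980255·(1.9048609)/(15.8339362) = 4.2547130;  |Δ| = 0.8539097
F(4.2547130) = -0.8974174
t6 = 4.2547130 − (-0.8974174)·(-0.8539097)/(-7.9954430) = 4.3505568;  |Δ| = 0.0958438
F(4.3505568) = -0.0726559
t7 = 4.3505568 − (-0.0726559)·(0.0958438)/(0.8247615) = 4.3589999;  |Δ| = 0.0084432
F(4.3589999) = 0.0008805
t8 = 4.3589999 − 0.0008805·(0.0084432)/(0.0735364) = 4.3588988;  |Δ| = 0.0001011
|t8 − t7| = 0.0001011 < 10^{-3}

n = 8, t_n = 4.35890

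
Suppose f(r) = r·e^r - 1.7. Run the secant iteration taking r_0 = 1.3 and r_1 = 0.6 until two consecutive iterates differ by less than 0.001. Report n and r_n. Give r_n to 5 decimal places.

n = 5, r_n = 0.77960

f(1.3) = 3.0700857, f(0.6) = -0.6067287
r_2 = 0.6000000 − (-0.6067287)·(-0.7000000)/(-3.6768144) = 0.7155103;  |Δ| = 0.1155103
f(0.7155103) = -0.2366166
r_3 = 0.7155103 − (-0.2366166)·(0.1155103)/(0.3701121) = 0.7893574;  |Δ| = 0.0738470
f(0.7893574) = 0.0381498
r_4 = 0.7893574 − 0.0381498·(0.0738470)/(0.2747664) = 0.7791041;  |Δ| = 0.0102532
f(0.7791041) = -0.0019280
r_5 = 0.7791041 − (-0.0019280)·(-0.0102532)/(-0.0400778) = 0.7795973;  |Δ| = 0.0004932
|r_5 − r_4| = 0.0004932 < 0.001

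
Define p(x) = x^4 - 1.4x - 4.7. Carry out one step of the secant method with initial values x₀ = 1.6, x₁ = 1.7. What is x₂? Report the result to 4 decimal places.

p(1.6) = -0.386400, p(1.7) = 1.272100
x₂ = 1.700000 − 1.272100·(1.700000 − 1.600000) / (1.272100 − (-0.386400)) = 1.700000 − (0.127210)/(1.658500) = 1.623298

1.6233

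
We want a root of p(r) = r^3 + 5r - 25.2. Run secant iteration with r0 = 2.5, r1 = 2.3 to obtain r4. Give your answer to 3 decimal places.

2.372

p(2.5) = 2.92500, p(2.3) = -1.53300
r2 = 2.30000 − (-1.53300)·(2.30000 − 2.50000) / (-1.53300 − 2.92500) = 2.30000 − (0.30660)/(-4.45800) = 2.36878
p(2.36878) = -0.06470
r3 = 2.36878 − (-0.06470)·(2.36878 − 2.30000) / (-0.06470 − (-1.53300)) = 2.36878 − (-0.00445)/(1.46830) = 2.37181
p(2.37181) = 0.00153
r4 = 2.37181 − 0.00153·(2.37181 − 2.36878) / (0.00153 − (-0.06470)) = 2.37181 − (0.00000)/(0.06623) = 2.37174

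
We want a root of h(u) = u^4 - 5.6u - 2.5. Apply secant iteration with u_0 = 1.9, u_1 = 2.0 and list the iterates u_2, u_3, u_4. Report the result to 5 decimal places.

1.90448, 1.90488, 1.90492

h(1.9) = -0.1079000, h(2.0) = 2.3000000
u_2 = 2.0000000 − 2.3000000·(2.0000000 − 1.9000000) / (2.3000000 − (-0.1079000)) = 2.0000000 − (0.2300000)/(2.4079000) = 1.9044811
h(1.9044811) = -0.0096155
u_3 = 1.9044811 − (-0.0096155)·(1.9044811 − 2.0000000) / (-0.0096155 − 2.3000000) = 1.9044811 − (0.0009185)/(-2.3096155) = 1.9048787
h(1.9048787) = -0.0008512
u_4 = 1.9048787 − (-0.0008512)·(1.9048787 − 1.9044811) / (-0.0008512 − (-0.0096155)) = 1.9048787 − (-0.0000003)/(0.0087643) = 1.9049174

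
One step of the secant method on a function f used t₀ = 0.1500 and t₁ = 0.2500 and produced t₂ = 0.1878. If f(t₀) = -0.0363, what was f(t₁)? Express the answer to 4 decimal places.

0.0597

The secant line through (0.1500, -0.0363) and (0.2500, f(t₁)) crosses zero at t₂ = 0.1878.
So (0.1500, -0.0363), (0.2500, f(t₁)), (0.1878, 0) are collinear:
f(t₁) = -0.0363 · (0.2500 − 0.1878) / (0.1500 − 0.1878) = -0.0363 · (0.062200)/(-0.037800) = 0.059732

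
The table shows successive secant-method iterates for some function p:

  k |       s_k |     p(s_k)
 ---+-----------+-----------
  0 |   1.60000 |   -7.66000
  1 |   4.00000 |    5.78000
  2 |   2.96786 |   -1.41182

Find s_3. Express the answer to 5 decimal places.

s_3 = 2.96786 − (-1.41182)·(2.96786 − 4.00000) / (-1.41182 − 5.78000)
   = 2.96786 − (1.4571959)/(-7.1918200) = 3.1704785

3.17048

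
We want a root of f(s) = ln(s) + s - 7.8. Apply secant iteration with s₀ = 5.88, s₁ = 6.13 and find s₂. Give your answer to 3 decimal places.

6.007

f(5.88) = -0.14844, f(6.13) = 0.14319
s₂ = 6.13000 − 0.14319·(6.13000 − 5.88000) / (0.14319 − (-0.14844)) = 6.13000 − (0.03580)/(0.29164) = 6.00725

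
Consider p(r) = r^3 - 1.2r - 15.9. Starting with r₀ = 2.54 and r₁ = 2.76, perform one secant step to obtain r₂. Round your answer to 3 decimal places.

2.669

p(2.54) = -2.56094, p(2.76) = 1.81258
r₂ = 2.76000 − 1.81258·(2.76000 − 2.54000) / (1.81258 − (-2.56094)) = 2.76000 − (0.39877)/(4.37351) = 2.66882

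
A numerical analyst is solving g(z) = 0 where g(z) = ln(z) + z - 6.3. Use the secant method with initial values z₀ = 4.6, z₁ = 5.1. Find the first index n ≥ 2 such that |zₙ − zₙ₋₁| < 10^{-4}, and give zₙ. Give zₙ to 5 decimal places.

n = 4, zₙ = 4.74327

g(4.6) = -0.1739437, g(5.1) = 0.4292405
z₂ = 5.1000000 − 0.4292405·(0.5000000)/(0.6031842) = 4.7441879;  |Δ| = 0.3558121
g(4.7441879) = 0.0011081
z₃ = 4.7441879 − 0.0011081·(-0.3558121)/(-0.4281324) = 4.7432669;  |Δ| = 0.0009209
g(4.7432669) = -0.0000070
z₄ = 4.7432669 − (-0.0000070)·(-0.0009209)/(-0.0011151) = 4.7432727;  |Δ| = 0.0000057
|z₄ − z₃| = 0.0000057 < 10^{-4}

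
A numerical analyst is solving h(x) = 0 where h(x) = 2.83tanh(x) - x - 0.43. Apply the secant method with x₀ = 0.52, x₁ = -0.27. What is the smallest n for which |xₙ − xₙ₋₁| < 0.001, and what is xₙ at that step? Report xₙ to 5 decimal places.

h(0.52) = 0.4018910, h(-0.27) = -0.9060583
x₂ = -0.2700000 − (-0.9060583)·(-0.7900000)/(-1.3079493) = 0.2772582;  |Δ| = 0.5472582
h(0.2772582) = 0.0578765
x₃ = 0.2772582 − 0.0578765·(0.5472582)/(0.9639348) = 0.2443998;  |Δ| = 0.0328584
h(0.2443998) = 0.0038018
x₄ = 0.2443998 − 0.0038018·(-0.0328584)/(-0.0540746) = 0.2420896;  |Δ| = 0.0023102
h(0.2420896) = -0.0000537
x₅ = 0.2420896 − (-0.0000537)·(-0.0023102)/(-0.0038556) = 0.2421218;  |Δ| = 0.0000322
|x₅ − x₄| = 0.0000322 < 0.001

n = 5, xₙ = 0.24212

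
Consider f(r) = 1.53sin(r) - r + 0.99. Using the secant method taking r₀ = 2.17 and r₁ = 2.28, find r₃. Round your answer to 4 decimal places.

2.2141

f(2.17) = 0.083451, f(2.28) = -0.128913
r₂ = 2.280000 − (-0.128913)·(2.280000 − 2.170000) / (-0.128913 − 0.083451) = 2.280000 − (-0.014180)/(-0.212364) = 2.213226
f(2.213226) = 0.001757
r₃ = 2.213226 − 0.001757·(2.213226 − 2.280000) / (0.001757 − (-0.128913)) = 2.213226 − (-0.000117)/(0.130670) = 2.214124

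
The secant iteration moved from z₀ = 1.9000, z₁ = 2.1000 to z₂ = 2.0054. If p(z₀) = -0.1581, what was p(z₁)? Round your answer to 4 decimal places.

0.1419

The secant line through (1.9000, -0.1581) and (2.1000, p(z₁)) crosses zero at z₂ = 2.0054.
So (1.9000, -0.1581), (2.1000, p(z₁)), (2.0054, 0) are collinear:
p(z₁) = -0.1581 · (2.1000 − 2.0054) / (1.9000 − 2.0054) = -0.1581 · (0.094600)/(-0.105400) = 0.141900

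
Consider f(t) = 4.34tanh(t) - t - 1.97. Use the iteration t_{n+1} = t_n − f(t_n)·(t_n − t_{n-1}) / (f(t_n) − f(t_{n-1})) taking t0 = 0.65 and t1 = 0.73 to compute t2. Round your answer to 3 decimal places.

f(0.65) = -0.13895, f(0.73) = 0.00410
t2 = 0.73000 − 0.00410·(0.73000 − 0.65000) / (0.00410 − (-0.13895)) = 0.73000 − (0.00033)/(0.14306) = 0.72771

0.728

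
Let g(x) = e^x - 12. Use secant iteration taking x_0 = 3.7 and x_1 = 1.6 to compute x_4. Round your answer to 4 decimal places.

g(3.7) = 28.447304, g(1.6) = -7.046968
x_2 = 1.600000 − (-7.046968)·(1.600000 − 3.700000) / (-7.046968 − 28.447304) = 1.600000 − (14.798632)/(-35.494272) = 2.016930
g(2.016930) = -4.484781
x_3 = 2.016930 − (-4.484781)·(2.016930 − 1.600000) / (-4.484781 − (-7.046968)) = 2.016930 − (-1.869840)/(2.562186) = 2.746713
g(2.746713) = 3.591303
x_4 = 2.746713 − 3.591303·(2.746713 − 2.016930) / (3.591303 − (-4.484781)) = 2.746713 − (2.620873)/(8.076085) = 2.422191

2.4222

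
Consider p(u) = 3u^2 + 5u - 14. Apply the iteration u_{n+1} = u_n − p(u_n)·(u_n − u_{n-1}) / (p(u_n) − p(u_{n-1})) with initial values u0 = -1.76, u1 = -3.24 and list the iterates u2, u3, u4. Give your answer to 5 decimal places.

p(-1.76) = -13.5072000, p(-3.24) = 1.2928000
u2 = -3.2400000 − 1.2928000·(-3.2400000 − (-1.7600000)) / (1.2928000 − (-13.5072000)) = -3.2400000 − (-1.9133440)/(14.8000000) = -3.1107200
p(-3.1107200) = -0.5238632
u3 = -3.1107200 − (-0.5238632)·(-3.1107200 − (-3.2400000)) / (-0.5238632 − 1.2928000) = -3.1107200 − (-0.0677250)/(-1.8166632) = -3.1479999
p(-3.1479999) = -0.0102893
u4 = -3.1479999 − (-0.0102893)·(-3.1479999 − (-3.1107200)) / (-0.0102893 − (-0.5238632)) = -3.1479999 − (0.0003836)/(0.5135740) = -3.1487468

-3.11072, -3.14800, -3.14875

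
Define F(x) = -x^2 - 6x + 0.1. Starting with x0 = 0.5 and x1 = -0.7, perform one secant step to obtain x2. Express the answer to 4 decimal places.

-0.0431

F(0.5) = -3.150000, F(-0.7) = 3.810000
x2 = -0.700000 − 3.810000·(-0.700000 − 0.500000) / (3.810000 − (-3.150000)) = -0.700000 − (-4.572000)/(6.960000) = -0.043103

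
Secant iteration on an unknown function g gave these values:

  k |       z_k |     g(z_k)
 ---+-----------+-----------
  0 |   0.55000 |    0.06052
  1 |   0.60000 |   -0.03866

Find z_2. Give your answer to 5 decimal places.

0.58051

z_2 = 0.60000 − (-0.03866)·(0.60000 − 0.55000) / (-0.03866 − 0.06052)
   = 0.60000 − (-0.0019330)/(-0.0991800) = 0.5805102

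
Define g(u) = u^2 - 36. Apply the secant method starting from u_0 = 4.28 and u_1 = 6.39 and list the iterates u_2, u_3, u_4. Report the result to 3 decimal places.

5.937, 5.998, 6.000

g(4.28) = -17.68160, g(6.39) = 4.83210
u_2 = 6.39000 − 4.83210·(6.39000 − 4.28000) / (4.83210 − (-17.68160)) = 6.39000 − (10.19573)/(22.51370) = 5.93713
g(5.93713) = -0.75046
u_3 = 5.93713 − (-0.75046)·(5.93713 − 6.39000) / (-0.75046 − 4.83210) = 5.93713 − (0.33986)/(-5.58256) = 5.99801
g(5.99801) = -0.02386
u_4 = 5.99801 − (-0.02386)·(5.99801 − 5.93713) / (-0.02386 − (-0.75046)) = 5.99801 − (-0.00145)/(0.72660) = 6.00001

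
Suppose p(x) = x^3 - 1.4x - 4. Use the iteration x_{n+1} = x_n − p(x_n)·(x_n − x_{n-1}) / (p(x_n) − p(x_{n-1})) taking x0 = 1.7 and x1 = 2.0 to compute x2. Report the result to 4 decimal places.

1.8650

p(1.7) = -1.467000, p(2.0) = 1.200000
x2 = 2.000000 − 1.200000·(2.000000 − 1.700000) / (1.200000 − (-1.467000)) = 2.000000 − (0.360000)/(2.667000) = 1.865017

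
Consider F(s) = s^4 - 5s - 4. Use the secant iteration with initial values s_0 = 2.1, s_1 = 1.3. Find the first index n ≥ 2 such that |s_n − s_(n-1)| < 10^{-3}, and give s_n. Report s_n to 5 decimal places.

F(2.1) = 4.9481000, F(1.3) = -7.6439000
s_2 = 1.3000000 − (-7.6439000)·(-0.8000000)/(-12.5920000) = 1.7856353;  |Δ| = 0.4856353
F(1.7856353) = -2.7616858
s_3 = 1.7856353 − (-2.7616858)·(0.4856353)/(4.8822142) = 2.0603410;  |Δ| = 0.2747057
F(2.0603410) = 3.7183639
s_4 = 2.0603410 − 3.7183639·(0.2747057)/(6.4800497) = 1.9027102;  |Δ| = 0.1576309
F(1.9027102) = -0.4069352
s_5 = 1.9027102 − (-0.4069352)·(-0.1576309)/(-4.1252992) = 1.9182595;  |Δ| = 0.0155493
F(1.9182595) = -0.0509622
s_6 = 1.9182595 − (-0.0509622)·(0.0155493)/(0.3559731) = 1.9204856;  |Δ| = 0.0022261
F(1.9204856) = 0.0008696
s_7 = 1.9204856 − 0.0008696·(0.0022261)/(0.0518318) = 1.9204482;  |Δ| = 0.0000373
|s_7 − s_6| = 0.0000373 < 10^{-3}

n = 7, s_n = 1.92045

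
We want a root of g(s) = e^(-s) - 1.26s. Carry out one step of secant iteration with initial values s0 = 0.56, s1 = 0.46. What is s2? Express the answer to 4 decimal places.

0.4878

g(0.56) = -0.134391, g(0.46) = 0.051684
s2 = 0.460000 − 0.051684·(0.460000 − 0.560000) / (0.051684 − (-0.134391)) = 0.460000 − (-0.005168)/(0.186075) = 0.487776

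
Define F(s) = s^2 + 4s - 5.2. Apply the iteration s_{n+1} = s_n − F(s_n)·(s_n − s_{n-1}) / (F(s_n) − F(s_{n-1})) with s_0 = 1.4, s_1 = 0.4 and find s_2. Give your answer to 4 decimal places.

0.9931

F(1.4) = 2.360000, F(0.4) = -3.440000
s_2 = 0.400000 − (-3.440000)·(0.400000 − 1.400000) / (-3.440000 − 2.360000) = 0.400000 − (3.440000)/(-5.800000) = 0.993103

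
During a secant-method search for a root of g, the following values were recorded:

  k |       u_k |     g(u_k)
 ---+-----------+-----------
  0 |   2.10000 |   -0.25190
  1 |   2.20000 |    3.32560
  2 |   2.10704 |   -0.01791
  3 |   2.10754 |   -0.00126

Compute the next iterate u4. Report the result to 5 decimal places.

2.10758

u4 = 2.10754 − (-0.00126)·(2.10754 − 2.10704) / (-0.00126 − (-0.01791))
   = 2.10754 − (-0.0000006)/(0.0166500) = 2.1075778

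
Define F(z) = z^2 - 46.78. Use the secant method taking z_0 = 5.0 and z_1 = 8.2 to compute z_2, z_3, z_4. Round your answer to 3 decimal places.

6.650, 6.822, 6.840

F(5.0) = -21.78000, F(8.2) = 20.46000
z_2 = 8.20000 − 20.46000·(8.20000 − 5.00000) / (20.46000 − (-21.78000)) = 8.20000 − (65.47200)/(42.24000) = 6.65000
F(6.65000) = -2.55750
z_3 = 6.65000 − (-2.55750)·(6.65000 − 8.20000) / (-2.55750 − 20.46000) = 6.65000 − (3.96412)/(-23.01750) = 6.82222
F(6.82222) = -0.23728
z_4 = 6.82222 − (-0.23728)·(6.82222 − 6.65000) / (-0.23728 − (-2.55750)) = 6.82222 − (-0.04087)/(2.32022) = 6.83984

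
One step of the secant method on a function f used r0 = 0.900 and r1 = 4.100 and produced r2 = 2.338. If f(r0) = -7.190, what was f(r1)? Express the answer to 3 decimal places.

The secant line through (0.900, -7.190) and (4.100, f(r1)) crosses zero at r2 = 2.338.
So (0.900, -7.190), (4.100, f(r1)), (2.338, 0) are collinear:
f(r1) = -7.190 · (4.100 − 2.338) / (0.900 − 2.338) = -7.190 · (1.76200)/(-1.43800) = 8.81000

8.810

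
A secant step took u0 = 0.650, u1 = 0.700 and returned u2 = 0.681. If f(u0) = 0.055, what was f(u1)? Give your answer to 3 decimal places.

-0.034

The secant line through (0.650, 0.055) and (0.700, f(u1)) crosses zero at u2 = 0.681.
So (0.650, 0.055), (0.700, f(u1)), (0.681, 0) are collinear:
f(u1) = 0.055 · (0.700 − 0.681) / (0.650 − 0.681) = 0.055 · (0.01900)/(-0.03100) = -0.03371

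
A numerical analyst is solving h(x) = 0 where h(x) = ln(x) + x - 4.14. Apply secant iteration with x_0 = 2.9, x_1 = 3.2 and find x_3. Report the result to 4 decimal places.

3.0311

h(2.9) = -0.175289, h(3.2) = 0.223151
x_2 = 3.200000 − 0.223151·(3.200000 − 2.900000) / (0.223151 − (-0.175289)) = 3.200000 − (0.066945)/(0.398440) = 3.031982
h(3.031982) = 0.001198
x_3 = 3.031982 − 0.001198·(3.031982 − 3.200000) / (0.001198 − 0.223151) = 3.031982 − (-0.000201)/(-0.221953) = 3.031075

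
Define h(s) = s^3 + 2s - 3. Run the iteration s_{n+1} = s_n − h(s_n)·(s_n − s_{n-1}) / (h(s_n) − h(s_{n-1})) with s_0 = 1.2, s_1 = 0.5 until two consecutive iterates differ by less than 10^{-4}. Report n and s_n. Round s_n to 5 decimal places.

n = 6, s_n = 1.00000

h(1.2) = 1.1280000, h(0.5) = -1.8750000
s_2 = 0.5000000 − (-1.8750000)·(-0.7000000)/(-3.0030000) = 0.9370629;  |Δ| = 0.4370629
h(0.9370629) = -0.3030514
s_3 = 0.9370629 − (-0.3030514)·(0.4370629)/(1.5719486) = 1.0213230;  |Δ| = 0.0842601
h(1.0213230) = 0.1079888
s_4 = 1.0213230 − 0.1079888·(0.0842601)/(0.4110402) = 0.9991861;  |Δ| = 0.0221369
h(0.9991861) = -0.0040673
s_5 = 0.9991861 − (-0.0040673)·(-0.0221369)/(-0.1120561) = 0.9999896;  |Δ| = 0.0008035
h(0.9999896) = -0.0000518
s_6 = 0.9999896 − (-0.0000518)·(0.0008035)/(0.0040155) = 1.0000000;  |Δ| = 0.0000104
|s_6 − s_5| = 0.0000104 < 10^{-4}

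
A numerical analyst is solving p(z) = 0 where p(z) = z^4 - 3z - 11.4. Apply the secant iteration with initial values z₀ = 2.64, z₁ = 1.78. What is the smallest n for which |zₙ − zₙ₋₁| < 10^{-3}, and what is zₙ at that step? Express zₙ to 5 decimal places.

p(2.64) = 29.2553242, p(1.78) = -6.7012414
z₂ = 1.7800000 − (-6.7012414)·(-0.8600000)/(-35.9565656) = 1.9402786;  |Δ| = 0.1602786
p(1.9402786) = -3.0480127
z₃ = 1.9402786 − (-3.0480127)·(0.1602786)/(3.6532288) = 2.0740045;  |Δ| = 0.1337259
p(2.0740045) = 0.8808414
z₄ = 2.0740045 − 0.8808414·(0.1337259)/(3.9288541) = 2.0440234;  |Δ| = 0.0299811
p(2.0440234) = -0.0761223
z₅ = 2.0440234 − (-0.0761223)·(-0.0299811)/(-0.9569637) = 2.0464082;  |Δ| = 0.0023849
p(2.0464082) = -0.0016673
z₆ = 2.0464082 − (-0.0016673)·(0.0023849)/(0.0744550) = 2.0464616;  |Δ| = 0.0000534
|z₆ − z₅| = 0.0000534 < 10^{-3}

n = 6, zₙ = 2.04646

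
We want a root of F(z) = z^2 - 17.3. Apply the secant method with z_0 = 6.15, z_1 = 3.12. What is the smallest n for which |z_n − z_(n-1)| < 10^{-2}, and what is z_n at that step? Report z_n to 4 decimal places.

n = 5, z_n = 4.1593

F(6.15) = 20.522500, F(3.12) = -7.565600
z_2 = 3.120000 − (-7.565600)·(-3.030000)/(-28.088100) = 3.936138;  |Δ| = 0.816138
F(3.936138) = -1.806817
z_3 = 3.936138 − (-1.806817)·(0.816138)/(5.758783) = 4.192201;  |Δ| = 0.256063
F(4.192201) = 0.274551
z_4 = 4.192201 − 0.274551·(0.256063)/(2.081368) = 4.158424;  |Δ| = 0.033777
F(4.158424) = -0.007508
z_5 = 4.158424 − (-0.007508)·(-0.033777)/(-0.282059) = 4.159323;  |Δ| = 0.000899
|z_5 − z_4| = 0.000899 < 10^{-2}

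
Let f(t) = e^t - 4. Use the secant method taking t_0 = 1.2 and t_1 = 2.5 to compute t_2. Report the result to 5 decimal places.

1.29973

f(1.2) = -0.6798831, f(2.5) = 8.1824940
t_2 = 2.5000000 − 8.1824940·(2.5000000 − 1.2000000) / (8.1824940 − (-0.6798831)) = 2.5000000 − (10.6372421)/(8.8623770) = 1.2997304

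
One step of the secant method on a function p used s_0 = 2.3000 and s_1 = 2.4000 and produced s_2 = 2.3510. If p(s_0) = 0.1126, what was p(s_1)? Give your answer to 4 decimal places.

-0.1082

The secant line through (2.3000, 0.1126) and (2.4000, p(s_1)) crosses zero at s_2 = 2.3510.
So (2.3000, 0.1126), (2.4000, p(s_1)), (2.3510, 0) are collinear:
p(s_1) = 0.1126 · (2.4000 − 2.3510) / (2.3000 − 2.3510) = 0.1126 · (0.049000)/(-0.051000) = -0.108184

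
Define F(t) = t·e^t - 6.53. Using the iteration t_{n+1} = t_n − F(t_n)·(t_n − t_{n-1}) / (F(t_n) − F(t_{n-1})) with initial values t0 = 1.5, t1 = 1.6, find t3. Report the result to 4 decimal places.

1.4827

F(1.5) = 0.192534, F(1.6) = 1.394852
t2 = 1.600000 − 1.394852·(1.600000 − 1.500000) / (1.394852 − 0.192534) = 1.600000 − (0.139485)/(1.202318) = 1.483986
F(1.483986) = 0.015112
t3 = 1.483986 − 0.015112·(1.483986 − 1.600000) / (0.015112 − 1.394852) = 1.483986 − (-0.001753)/(-1.379740) = 1.482716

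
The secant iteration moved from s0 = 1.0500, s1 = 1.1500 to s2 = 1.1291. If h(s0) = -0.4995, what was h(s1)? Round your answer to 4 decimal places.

The secant line through (1.0500, -0.4995) and (1.1500, h(s1)) crosses zero at s2 = 1.1291.
So (1.0500, -0.4995), (1.1500, h(s1)), (1.1291, 0) are collinear:
h(s1) = -0.4995 · (1.1500 − 1.1291) / (1.0500 − 1.1291) = -0.4995 · (0.020900)/(-0.079100) = 0.131979

0.1320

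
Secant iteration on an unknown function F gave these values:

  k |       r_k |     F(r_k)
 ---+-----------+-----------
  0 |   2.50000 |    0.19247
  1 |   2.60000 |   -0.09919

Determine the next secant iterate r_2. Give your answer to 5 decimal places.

r_2 = 2.60000 − (-0.09919)·(2.60000 − 2.50000) / (-0.09919 − 0.19247)
   = 2.60000 − (-0.0099190)/(-0.2916600) = 2.5659912

2.56599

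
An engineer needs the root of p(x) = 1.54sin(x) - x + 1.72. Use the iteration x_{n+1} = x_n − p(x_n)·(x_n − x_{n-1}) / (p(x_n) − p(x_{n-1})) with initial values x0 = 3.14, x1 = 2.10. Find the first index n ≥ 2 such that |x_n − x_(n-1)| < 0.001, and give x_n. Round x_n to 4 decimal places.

p(3.14) = -1.417547, p(2.10) = 0.949342
x2 = 2.100000 − 0.949342·(-1.040000)/(2.366890) = 2.517137;  |Δ| = 0.417137
p(2.517137) = 0.103234
x3 = 2.517137 − 0.103234·(0.417137)/(-0.846108) = 2.568031;  |Δ| = 0.050895
p(2.568031) = -0.012386
x4 = 2.568031 − (-0.012386)·(0.050895)/(-0.115620) = 2.562579;  |Δ| = 0.005452
p(2.562579) = 0.000107
x5 = 2.562579 − 0.000107·(-0.005452)/(0.012493) = 2.562626;  |Δ| = 0.000046
|x5 − x4| = 0.000046 < 0.001

n = 5, x_n = 2.5626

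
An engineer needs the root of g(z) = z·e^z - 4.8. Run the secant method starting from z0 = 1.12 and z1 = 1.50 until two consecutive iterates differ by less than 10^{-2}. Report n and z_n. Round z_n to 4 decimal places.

g(1.12) = -1.367363, g(1.50) = 1.922534
z2 = 1.500000 − 1.922534·(0.380000)/(3.289897) = 1.277937;  |Δ| = 0.222063
g(1.277937) = -0.213189
z3 = 1.277937 − (-0.213189)·(-0.222063)/(-2.135723) = 1.300104;  |Δ| = 0.022166
g(1.300104) = -0.029037
z4 = 1.300104 − (-0.029037)·(0.022166)/(0.184152) = 1.303599;  |Δ| = 0.003495
|z4 − z3| = 0.003495 < 10^{-2}

n = 4, z_n = 1.3036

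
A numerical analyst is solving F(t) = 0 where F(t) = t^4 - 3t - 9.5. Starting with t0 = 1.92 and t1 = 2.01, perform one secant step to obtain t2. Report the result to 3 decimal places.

1.981

F(1.92) = -1.67046, F(2.01) = 0.79241
t2 = 2.01000 − 0.79241·(2.01000 − 1.92000) / (0.79241 − (-1.67046)) = 2.01000 − (0.07132)/(2.46286) = 1.98104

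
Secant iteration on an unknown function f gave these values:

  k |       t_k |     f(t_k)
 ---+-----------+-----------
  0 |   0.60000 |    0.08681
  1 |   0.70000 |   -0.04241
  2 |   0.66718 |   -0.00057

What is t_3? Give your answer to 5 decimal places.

0.66673

t_3 = 0.66718 − (-0.00057)·(0.66718 − 0.70000) / (-0.00057 − (-0.04241))
   = 0.66718 − (0.0000187)/(0.0418400) = 0.6667329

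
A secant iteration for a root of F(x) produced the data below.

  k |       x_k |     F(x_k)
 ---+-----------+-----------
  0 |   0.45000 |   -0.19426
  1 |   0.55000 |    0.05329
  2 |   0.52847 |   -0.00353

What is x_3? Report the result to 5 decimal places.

0.52981

x_3 = 0.52847 − (-0.00353)·(0.52847 − 0.55000) / (-0.00353 − 0.05329)
   = 0.52847 − (0.0000760)/(-0.0568200) = 0.5298076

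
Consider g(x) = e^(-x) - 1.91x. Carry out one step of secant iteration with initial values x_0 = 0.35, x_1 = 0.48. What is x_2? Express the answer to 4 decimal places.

g(0.35) = 0.036188, g(0.48) = -0.298017
x_2 = 0.480000 − (-0.298017)·(0.480000 − 0.350000) / (-0.298017 − 0.036188) = 0.480000 − (-0.038742)/(-0.334205) = 0.364077

0.3641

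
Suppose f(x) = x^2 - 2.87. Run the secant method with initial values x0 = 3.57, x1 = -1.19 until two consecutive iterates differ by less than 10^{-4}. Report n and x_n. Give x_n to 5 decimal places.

f(3.57) = 9.8749000, f(-1.19) = -1.4539000
x2 = -1.1900000 − (-1.4539000)·(-4.7600000)/(-11.3288000) = -0.5791176;  |Δ| = 0.6108824
f(-0.5791176) = -2.5346228
x3 = -0.5791176 − (-2.5346228)·(0.6108824)/(-1.0807228) = -2.0118221;  |Δ| = 1.4327045
f(-2.0118221) = 1.1774282
x4 = -2.0118221 − 1.1774282·(-1.4327045)/(3.7120510) = -1.5573815;  |Δ| = 0.4544406
f(-1.5573815) = -0.4445628
x5 = -1.5573815 − (-0.4445628)·(0.4544406)/(-1.6219910) = -1.6819367;  |Δ| = 0.1245552
f(-1.6819367) = -0.0410889
x6 = -1.6819367 − (-0.0410889)·(-0.1245552)/(0.4034739) = -1.6946211;  |Δ| = 0.0126844
f(-1.6946211) = 0.0017408
x7 = -1.6946211 − 0.0017408·(-0.0126844)/(0.0428297) = -1.6941056;  |Δ| = 0.0005156
f(-1.6941056) = -0.0000063
x8 = -1.6941056 − (-0.0000063)·(0.0005156)/(-0.0017471) = -1.6941074;  |Δ| = 0.0000019
|x8 − x7| = 0.0000019 < 10^{-4}

n = 8, x_n = -1.69411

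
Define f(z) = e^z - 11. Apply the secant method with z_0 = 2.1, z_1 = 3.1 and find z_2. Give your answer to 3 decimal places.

f(2.1) = -2.83383, f(3.1) = 11.19795
z_2 = 3.10000 − 11.19795·(3.10000 − 2.10000) / (11.19795 − (-2.83383)) = 3.10000 − (11.19795)/(14.03178) = 2.30196

2.302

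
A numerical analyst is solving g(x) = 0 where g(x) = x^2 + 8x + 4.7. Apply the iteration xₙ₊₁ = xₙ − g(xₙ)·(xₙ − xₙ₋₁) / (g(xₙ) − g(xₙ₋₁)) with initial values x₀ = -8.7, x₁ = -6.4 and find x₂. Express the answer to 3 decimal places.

-7.180

g(-8.7) = 10.79000, g(-6.4) = -5.54000
x₂ = -6.40000 − (-5.54000)·(-6.40000 − (-8.70000)) / (-5.54000 − 10.79000) = -6.40000 − (-12.74200)/(-16.33000) = -7.18028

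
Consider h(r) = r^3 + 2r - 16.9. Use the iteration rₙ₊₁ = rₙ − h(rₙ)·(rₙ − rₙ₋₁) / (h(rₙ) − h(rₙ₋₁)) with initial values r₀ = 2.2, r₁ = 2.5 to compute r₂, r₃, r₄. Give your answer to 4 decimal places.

2.2996, 2.3069, 2.3074

h(2.2) = -1.852000, h(2.5) = 3.725000
r₂ = 2.500000 − 3.725000·(2.500000 − 2.200000) / (3.725000 − (-1.852000)) = 2.500000 − (1.117500)/(5.577000) = 2.299623
h(2.299623) = -0.139728
r₃ = 2.299623 − (-0.139728)·(2.299623 − 2.500000) / (-0.139728 − 3.725000) = 2.299623 − (0.027998)/(-3.864728) = 2.306868
h(2.306868) = -0.009943
r₄ = 2.306868 − (-0.009943)·(2.306868 − 2.299623) / (-0.009943 − (-0.139728)) = 2.306868 − (-0.000072)/(0.129785) = 2.307423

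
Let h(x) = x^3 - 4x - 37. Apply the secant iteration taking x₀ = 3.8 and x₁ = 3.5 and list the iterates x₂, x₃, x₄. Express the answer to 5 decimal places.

3.72576, 3.73101, 3.73066

h(3.8) = 2.6720000, h(3.5) = -8.1250000
x₂ = 3.5000000 − (-8.1250000)·(3.5000000 − 3.8000000) / (-8.1250000 − 2.6720000) = 3.5000000 − (2.4375000)/(-10.7970000) = 3.7257572
h(3.7257572) = -0.1848011
x₃ = 3.7257572 − (-0.1848011)·(3.7257572 − 3.5000000) / (-0.1848011 − (-8.1250000)) = 3.7257572 − (-0.0417202)/(7.9401989) = 3.7310115
h(3.7310115) = 0.0132994
x₄ = 3.7310115 − 0.0132994·(3.7310115 − 3.7257572) / (0.0132994 − (-0.1848011)) = 3.7310115 − (0.0000699)/(0.1981005) = 3.7306587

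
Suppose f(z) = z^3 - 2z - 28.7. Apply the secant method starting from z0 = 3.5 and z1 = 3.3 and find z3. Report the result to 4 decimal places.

f(3.5) = 7.175000, f(3.3) = 0.637000
z2 = 3.300000 − 0.637000·(3.300000 − 3.500000) / (0.637000 − 7.175000) = 3.300000 − (-0.127400)/(-6.538000) = 3.280514
f(3.280514) = 0.043114
z3 = 3.280514 − 0.043114·(3.280514 − 3.300000) / (0.043114 − 0.637000) = 3.280514 − (-0.000840)/(-0.593886) = 3.279099

3.2791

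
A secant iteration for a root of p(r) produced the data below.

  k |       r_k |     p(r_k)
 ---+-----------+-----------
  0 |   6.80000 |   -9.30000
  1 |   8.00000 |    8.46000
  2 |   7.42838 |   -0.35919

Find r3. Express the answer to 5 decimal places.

7.45166

r3 = 7.42838 − (-0.35919)·(7.42838 − 8.00000) / (-0.35919 − 8.46000)
   = 7.42838 − (0.2053202)/(-8.8191900) = 7.4516611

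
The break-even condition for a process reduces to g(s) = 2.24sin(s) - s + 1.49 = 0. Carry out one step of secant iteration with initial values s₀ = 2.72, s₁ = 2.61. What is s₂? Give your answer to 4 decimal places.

g(2.72) = -0.313360, g(2.61) = 0.015471
s₂ = 2.610000 − 0.015471·(2.610000 − 2.720000) / (0.015471 − (-0.313360)) = 2.610000 − (-0.001702)/(0.328832) = 2.615175

2.6152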